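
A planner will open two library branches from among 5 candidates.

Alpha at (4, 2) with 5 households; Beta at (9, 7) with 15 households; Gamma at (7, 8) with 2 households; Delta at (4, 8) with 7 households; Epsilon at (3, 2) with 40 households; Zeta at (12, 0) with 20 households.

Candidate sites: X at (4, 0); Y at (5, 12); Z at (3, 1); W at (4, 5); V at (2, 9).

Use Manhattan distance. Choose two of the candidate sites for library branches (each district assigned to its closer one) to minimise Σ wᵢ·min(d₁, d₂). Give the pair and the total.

Evaluate every pair (each demand assigned to the nearer of the two):
  {Z, W}: total = 388
  {Z, V}: total = 418
  {X, W}: total = 428
  {Y, Z}: total = 432
  {X, V}: total = 458
  {X, Z}: total = 468
  {X, Y}: total = 472
  {Y, W}: total = 573
  {W, V}: total = 573
  {Y, V}: total = 913
Best pair: {Z, W} with total 388.

{Z, W}, total 388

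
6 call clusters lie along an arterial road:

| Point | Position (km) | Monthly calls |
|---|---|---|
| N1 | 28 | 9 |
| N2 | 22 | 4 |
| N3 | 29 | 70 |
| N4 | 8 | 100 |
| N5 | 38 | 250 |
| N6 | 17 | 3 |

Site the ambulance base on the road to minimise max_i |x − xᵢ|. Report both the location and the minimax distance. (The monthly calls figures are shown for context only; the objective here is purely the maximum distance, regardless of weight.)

location 23, max distance 15

The 1-center on a line is the midpoint of the two extreme points: leftmost at 8, rightmost at 38.
Optimal location = (8 + 38)/2 = 23; maximum distance = (38 − 8)/2 = 15.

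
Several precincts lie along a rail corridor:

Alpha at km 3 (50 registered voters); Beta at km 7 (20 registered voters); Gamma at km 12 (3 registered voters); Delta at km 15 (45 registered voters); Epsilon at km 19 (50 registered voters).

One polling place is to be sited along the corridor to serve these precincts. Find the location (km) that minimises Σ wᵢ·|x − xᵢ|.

x = 15

For a sum of weighted absolute distances on a line, the optimum is the weighted median (not the mean). Total weight W = 168; half-weight = 84.
Sort by position and accumulate weight:
  km 3 (Alpha, w=50) → cum 50
  km 7 (Beta, w=20) → cum 70
  km 12 (Gamma, w=3) → cum 73
  km 15 (Delta, w=45) → cum 118  ≥ 84 → median here
  km 19 (Epsilon, w=50) → cum 168
Optimal location: km 15.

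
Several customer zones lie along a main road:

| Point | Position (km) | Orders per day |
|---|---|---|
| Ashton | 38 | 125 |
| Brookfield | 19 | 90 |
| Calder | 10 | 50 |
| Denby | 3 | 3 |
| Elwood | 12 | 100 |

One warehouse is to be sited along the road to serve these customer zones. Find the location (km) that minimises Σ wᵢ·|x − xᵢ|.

For a sum of weighted absolute distances on a line, the optimum is the weighted median (not the mean). Total weight W = 368; half-weight = 184.
Sort by position and accumulate weight:
  km 3 (Denby, w=3) → cum 3
  km 10 (Calder, w=50) → cum 53
  km 12 (Elwood, w=100) → cum 153
  km 19 (Brookfield, w=90) → cum 243  ≥ 184 → median here
  km 38 (Ashton, w=125) → cum 368
Optimal location: km 19.

x = 19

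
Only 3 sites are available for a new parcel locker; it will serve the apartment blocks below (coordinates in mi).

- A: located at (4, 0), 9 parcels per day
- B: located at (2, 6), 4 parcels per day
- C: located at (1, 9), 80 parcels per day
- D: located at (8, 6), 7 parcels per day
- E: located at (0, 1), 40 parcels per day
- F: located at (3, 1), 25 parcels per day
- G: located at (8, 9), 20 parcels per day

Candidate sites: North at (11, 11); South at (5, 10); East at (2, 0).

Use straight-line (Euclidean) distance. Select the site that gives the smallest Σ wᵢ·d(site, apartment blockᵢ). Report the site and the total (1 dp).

East, total 1167.0 mi

Total weighted distance at each candidate:
  North (11, 11): total = 2002.1
  South (5, 10): total = 1180.9
  East (2, 0): total = 1167.0
Minimum is at East with total 1167.0 mi.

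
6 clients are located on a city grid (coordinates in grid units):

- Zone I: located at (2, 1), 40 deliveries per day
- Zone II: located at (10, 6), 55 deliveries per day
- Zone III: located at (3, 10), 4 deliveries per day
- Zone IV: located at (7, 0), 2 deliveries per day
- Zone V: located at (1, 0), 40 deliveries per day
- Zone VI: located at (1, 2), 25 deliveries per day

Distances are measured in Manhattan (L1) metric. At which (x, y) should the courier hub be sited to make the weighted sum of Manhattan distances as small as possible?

(2, 2)

Manhattan distance separates: Σwᵢ(|x−xᵢ|+|y−yᵢ|) = Σwᵢ|x−xᵢ| + Σwᵢ|y−yᵢ|, so x and y are optimised independently as 1-D weighted medians.
Total weight W = 166; half = 83.
x-coordinate, sorted with cumulative weight:
  x=1 (Zone V, w=40) cum 40
  x=1 (Zone VI, w=25) cum 65
  x=2 (Zone I, w=40) cum 105  ← median
  x=3 (Zone III, w=4) cum 109
  x=7 (Zone IV, w=2) cum 111
  x=10 (Zone II, w=55) cum 166
⇒ x* = 2
y-coordinate, sorted with cumulative weight:
  y=0 (Zone IV, w=2) cum 2
  y=0 (Zone V, w=40) cum 42
  y=1 (Zone I, w=40) cum 82
  y=2 (Zone VI, w=25) cum 107  ← median
  y=6 (Zone II, w=55) cum 162
  y=10 (Zone III, w=4) cum 166
⇒ y* = 2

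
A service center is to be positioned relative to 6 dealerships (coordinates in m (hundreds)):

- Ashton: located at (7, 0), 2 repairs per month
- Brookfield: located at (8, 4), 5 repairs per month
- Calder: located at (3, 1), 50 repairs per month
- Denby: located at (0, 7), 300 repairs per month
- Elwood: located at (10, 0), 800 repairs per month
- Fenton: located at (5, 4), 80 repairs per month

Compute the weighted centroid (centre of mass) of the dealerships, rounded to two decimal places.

The minimiser of Σwᵢ‖p−pᵢ‖² is the weighted centroid p* = (Σwᵢpᵢ)/(Σwᵢ).
Σwᵢ = 1237.
Σwᵢxᵢ = 2·7 + 5·8 + 50·3 + 300·0 + 800·10 + 80·5 = 8604.
Σwᵢyᵢ = 2·0 + 5·4 + 50·1 + 300·7 + 800·0 + 80·4 = 2490.
x* = 8604/1237 = 6.96, y* = 2490/1237 = 2.01.

(6.96, 2.01)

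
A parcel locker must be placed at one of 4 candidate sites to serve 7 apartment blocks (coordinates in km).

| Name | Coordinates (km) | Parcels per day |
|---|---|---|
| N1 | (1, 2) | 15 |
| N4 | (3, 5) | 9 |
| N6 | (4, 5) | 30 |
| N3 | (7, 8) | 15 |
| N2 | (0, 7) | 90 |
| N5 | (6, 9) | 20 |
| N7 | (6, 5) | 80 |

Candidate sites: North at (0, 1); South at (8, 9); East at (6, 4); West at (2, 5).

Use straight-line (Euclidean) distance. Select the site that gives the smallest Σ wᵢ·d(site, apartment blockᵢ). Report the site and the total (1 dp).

Total weighted distance at each candidate:
  North (0, 1): total = 1701.3
  South (8, 9): total = 1537.0
  East (6, 4): total = 1021.9
  West (2, 5): total = 891.6
Minimum is at West with total 891.6 km.

West, total 891.6 km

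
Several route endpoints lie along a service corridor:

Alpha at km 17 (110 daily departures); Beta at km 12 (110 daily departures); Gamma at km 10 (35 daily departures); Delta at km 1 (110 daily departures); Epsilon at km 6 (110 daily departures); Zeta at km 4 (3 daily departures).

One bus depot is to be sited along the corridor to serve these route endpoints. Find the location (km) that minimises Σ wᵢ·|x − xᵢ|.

x = 10

For a sum of weighted absolute distances on a line, the optimum is the weighted median (not the mean). Total weight W = 478; half-weight = 239.
Sort by position and accumulate weight:
  km 1 (Delta, w=110) → cum 110
  km 4 (Zeta, w=3) → cum 113
  km 6 (Epsilon, w=110) → cum 223
  km 10 (Gamma, w=35) → cum 258  ≥ 239 → median here
  km 12 (Beta, w=110) → cum 368
  km 17 (Alpha, w=110) → cum 478
Optimal location: km 10.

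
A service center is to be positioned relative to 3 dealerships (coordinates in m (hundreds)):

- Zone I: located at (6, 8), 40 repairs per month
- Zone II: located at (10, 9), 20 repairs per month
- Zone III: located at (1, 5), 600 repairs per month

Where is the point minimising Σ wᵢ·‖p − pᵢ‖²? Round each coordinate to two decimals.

The minimiser of Σwᵢ‖p−pᵢ‖² is the weighted centroid p* = (Σwᵢpᵢ)/(Σwᵢ).
Σwᵢ = 660.
Σwᵢxᵢ = 40·6 + 20·10 + 600·1 = 1040.
Σwᵢyᵢ = 40·8 + 20·9 + 600·5 = 3500.
x* = 1040/660 = 1.58, y* = 3500/660 = 5.30.

(1.58, 5.30)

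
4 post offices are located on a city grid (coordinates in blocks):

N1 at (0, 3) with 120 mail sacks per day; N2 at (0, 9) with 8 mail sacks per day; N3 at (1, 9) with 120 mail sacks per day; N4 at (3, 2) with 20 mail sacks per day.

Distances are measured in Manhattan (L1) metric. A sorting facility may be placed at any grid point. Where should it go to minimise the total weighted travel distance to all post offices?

Manhattan distance separates: Σwᵢ(|x−xᵢ|+|y−yᵢ|) = Σwᵢ|x−xᵢ| + Σwᵢ|y−yᵢ|, so x and y are optimised independently as 1-D weighted medians.
Total weight W = 268; half = 134.
x-coordinate, sorted with cumulative weight:
  x=0 (N1, w=120) cum 120
  x=0 (N2, w=8) cum 128
  x=1 (N3, w=120) cum 248  ← median
  x=3 (N4, w=20) cum 268
⇒ x* = 1
y-coordinate, sorted with cumulative weight:
  y=2 (N4, w=20) cum 20
  y=3 (N1, w=120) cum 140  ← median
  y=9 (N2, w=8) cum 148
  y=9 (N3, w=120) cum 268
⇒ y* = 3

(1, 3)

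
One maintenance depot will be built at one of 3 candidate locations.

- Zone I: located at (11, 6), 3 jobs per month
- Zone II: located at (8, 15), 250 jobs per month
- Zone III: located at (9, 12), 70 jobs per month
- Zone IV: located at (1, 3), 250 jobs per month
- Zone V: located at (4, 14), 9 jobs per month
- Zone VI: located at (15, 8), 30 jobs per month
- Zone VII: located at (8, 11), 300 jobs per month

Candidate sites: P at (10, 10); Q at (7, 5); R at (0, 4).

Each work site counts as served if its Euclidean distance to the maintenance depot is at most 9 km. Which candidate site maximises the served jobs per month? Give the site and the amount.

P, covering 662

Coverage radius r = 9 km; a point is covered iff (Δx)²+(Δy)² ≤ 9² = 81.
  P (10, 10): covers {Zone I, Zone II, Zone III, Zone V, Zone VI, Zone VII} → 662
  Q (7, 5): covers {Zone I, Zone III, Zone IV, Zone VI, Zone VII} → 653
  R (0, 4): covers {Zone IV} → 250
Maximum coverage at P: 662 jobs per month.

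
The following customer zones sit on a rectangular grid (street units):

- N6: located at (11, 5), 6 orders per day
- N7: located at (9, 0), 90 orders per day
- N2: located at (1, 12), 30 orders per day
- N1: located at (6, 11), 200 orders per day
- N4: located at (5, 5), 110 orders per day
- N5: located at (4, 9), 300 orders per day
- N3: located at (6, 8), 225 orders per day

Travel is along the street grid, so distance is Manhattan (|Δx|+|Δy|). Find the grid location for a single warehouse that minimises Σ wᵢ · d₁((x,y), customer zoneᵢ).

Manhattan distance separates: Σwᵢ(|x−xᵢ|+|y−yᵢ|) = Σwᵢ|x−xᵢ| + Σwᵢ|y−yᵢ|, so x and y are optimised independently as 1-D weighted medians.
Total weight W = 961; half = 480.5.
x-coordinate, sorted with cumulative weight:
  x=1 (N2, w=30) cum 30
  x=4 (N5, w=300) cum 330
  x=5 (N4, w=110) cum 440
  x=6 (N1, w=200) cum 640  ← median
  x=6 (N3, w=225) cum 865
  x=9 (N7, w=90) cum 955
  x=11 (N6, w=6) cum 961
⇒ x* = 6
y-coordinate, sorted with cumulative weight:
  y=0 (N7, w=90) cum 90
  y=5 (N6, w=6) cum 96
  y=5 (N4, w=110) cum 206
  y=8 (N3, w=225) cum 431
  y=9 (N5, w=300) cum 731  ← median
  y=11 (N1, w=200) cum 931
  y=12 (N2, w=30) cum 961
⇒ y* = 9

(6, 9)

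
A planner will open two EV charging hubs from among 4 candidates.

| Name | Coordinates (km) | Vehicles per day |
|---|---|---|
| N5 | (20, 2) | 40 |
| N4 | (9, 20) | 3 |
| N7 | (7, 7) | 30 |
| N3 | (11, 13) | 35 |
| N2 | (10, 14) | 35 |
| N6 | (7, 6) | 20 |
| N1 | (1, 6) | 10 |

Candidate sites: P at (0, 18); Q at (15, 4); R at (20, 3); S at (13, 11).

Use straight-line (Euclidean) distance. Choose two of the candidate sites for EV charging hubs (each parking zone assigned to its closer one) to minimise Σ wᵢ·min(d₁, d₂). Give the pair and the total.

{R, S}, total 819.6

Evaluate every pair (each demand assigned to the nearer of the two):
  {R, S}: total = 819.6
  {Q, S}: total = 995.0
  {P, S}: total = 1224.2
  {Q, R}: total = 1390.0
  {P, Q}: total = 1506.4
  {P, R}: total = 1645.9
Best pair: {R, S} with total 819.6.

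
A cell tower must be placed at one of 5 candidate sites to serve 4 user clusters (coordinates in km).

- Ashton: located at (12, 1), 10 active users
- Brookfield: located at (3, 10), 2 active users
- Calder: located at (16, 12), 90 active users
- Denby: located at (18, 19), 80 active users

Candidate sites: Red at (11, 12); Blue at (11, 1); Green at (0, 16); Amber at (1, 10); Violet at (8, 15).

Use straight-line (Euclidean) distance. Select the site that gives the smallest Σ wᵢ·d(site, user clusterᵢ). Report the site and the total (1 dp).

Total weighted distance at each candidate:
  Red (11, 12): total = 1368.9
  Blue (11, 1): total = 2666.6
  Green (0, 16): total = 3149.7
  Amber (1, 10): total = 3046.9
  Violet (8, 15): total = 1790.3
Minimum is at Red with total 1368.9 km.

Red, total 1368.9 km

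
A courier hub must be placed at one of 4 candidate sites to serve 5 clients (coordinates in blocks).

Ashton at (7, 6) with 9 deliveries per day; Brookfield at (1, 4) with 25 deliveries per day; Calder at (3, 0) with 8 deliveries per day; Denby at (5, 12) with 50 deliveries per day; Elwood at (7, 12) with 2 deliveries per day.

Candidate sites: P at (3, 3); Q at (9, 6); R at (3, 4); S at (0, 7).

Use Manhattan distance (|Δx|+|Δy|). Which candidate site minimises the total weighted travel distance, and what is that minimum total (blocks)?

Total weighted distance at each candidate:
  P (3, 3): total = 738
  Q (9, 6): total = 880
  R (3, 4): total = 660
  S (0, 7): total = 776
Minimum is at R with total 660 blocks.

R, total 660 blocks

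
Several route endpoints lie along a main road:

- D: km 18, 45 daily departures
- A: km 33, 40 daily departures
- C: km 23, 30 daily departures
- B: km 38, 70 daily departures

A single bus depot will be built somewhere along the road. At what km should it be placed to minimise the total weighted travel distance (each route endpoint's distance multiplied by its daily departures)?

x = 33

For a sum of weighted absolute distances on a line, the optimum is the weighted median (not the mean). Total weight W = 185; half-weight = 92.5.
Sort by position and accumulate weight:
  km 18 (D, w=45) → cum 45
  km 23 (C, w=30) → cum 75
  km 33 (A, w=40) → cum 115  ≥ 92.5 → median here
  km 38 (B, w=70) → cum 185
Optimal location: km 33.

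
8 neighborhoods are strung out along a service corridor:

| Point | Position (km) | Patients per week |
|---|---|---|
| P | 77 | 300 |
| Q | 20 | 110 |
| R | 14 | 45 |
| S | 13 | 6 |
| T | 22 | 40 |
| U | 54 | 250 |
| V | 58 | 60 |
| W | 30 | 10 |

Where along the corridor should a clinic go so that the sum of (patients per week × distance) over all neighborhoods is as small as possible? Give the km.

x = 54

For a sum of weighted absolute distances on a line, the optimum is the weighted median (not the mean). Total weight W = 821; half-weight = 410.5.
Sort by position and accumulate weight:
  km 13 (S, w=6) → cum 6
  km 14 (R, w=45) → cum 51
  km 20 (Q, w=110) → cum 161
  km 22 (T, w=40) → cum 201
  km 30 (W, w=10) → cum 211
  km 54 (U, w=250) → cum 461  ≥ 410.5 → median here
  km 58 (V, w=60) → cum 521
  km 77 (P, w=300) → cum 821
Optimal location: km 54.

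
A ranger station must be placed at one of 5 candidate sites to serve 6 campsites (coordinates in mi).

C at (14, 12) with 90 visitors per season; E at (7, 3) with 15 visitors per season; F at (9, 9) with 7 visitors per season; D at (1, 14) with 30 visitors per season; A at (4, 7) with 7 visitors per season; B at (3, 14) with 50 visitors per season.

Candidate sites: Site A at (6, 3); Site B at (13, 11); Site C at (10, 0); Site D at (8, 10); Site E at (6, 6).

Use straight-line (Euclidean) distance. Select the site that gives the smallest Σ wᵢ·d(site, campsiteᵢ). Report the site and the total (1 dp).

Site B, total 1270.6 mi

Total weighted distance at each candidate:
  Site A (6, 3): total = 2109.6
  Site B (13, 11): total = 1270.6
  Site C (10, 0): total = 2611.9
  Site D (8, 10): total = 1282.2
  Site E (6, 6): total = 1703.0
Minimum is at Site B with total 1270.6 mi.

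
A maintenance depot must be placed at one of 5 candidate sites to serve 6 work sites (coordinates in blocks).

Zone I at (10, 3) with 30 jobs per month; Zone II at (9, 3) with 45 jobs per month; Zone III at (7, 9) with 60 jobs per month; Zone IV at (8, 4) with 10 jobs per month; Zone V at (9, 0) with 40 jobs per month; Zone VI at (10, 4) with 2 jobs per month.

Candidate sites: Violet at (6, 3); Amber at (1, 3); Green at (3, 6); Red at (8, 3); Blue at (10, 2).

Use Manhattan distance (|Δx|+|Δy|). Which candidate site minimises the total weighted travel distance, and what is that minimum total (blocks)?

Total weighted distance at each candidate:
  Violet (6, 3): total = 955
  Amber (1, 3): total = 1890
  Green (3, 6): total = 1693
  Red (8, 3): total = 701
  Blue (10, 2): total = 884
Minimum is at Red with total 701 blocks.

Red, total 701 blocks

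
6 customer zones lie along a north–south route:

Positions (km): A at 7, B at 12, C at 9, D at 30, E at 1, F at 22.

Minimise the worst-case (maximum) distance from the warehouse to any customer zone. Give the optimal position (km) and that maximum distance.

location 15.5, max distance 14.5

The 1-center on a line is the midpoint of the two extreme points: leftmost at 1, rightmost at 30.
Optimal location = (1 + 30)/2 = 15.5; maximum distance = (30 − 1)/2 = 14.5.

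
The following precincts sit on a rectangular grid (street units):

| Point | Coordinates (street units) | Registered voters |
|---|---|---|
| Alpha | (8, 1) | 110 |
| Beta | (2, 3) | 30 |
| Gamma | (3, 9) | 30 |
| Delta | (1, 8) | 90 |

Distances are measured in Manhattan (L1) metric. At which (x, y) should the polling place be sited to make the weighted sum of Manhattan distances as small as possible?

(3, 3)

Manhattan distance separates: Σwᵢ(|x−xᵢ|+|y−yᵢ|) = Σwᵢ|x−xᵢ| + Σwᵢ|y−yᵢ|, so x and y are optimised independently as 1-D weighted medians.
Total weight W = 260; half = 130.
x-coordinate, sorted with cumulative weight:
  x=1 (Delta, w=90) cum 90
  x=2 (Beta, w=30) cum 120
  x=3 (Gamma, w=30) cum 150  ← median
  x=8 (Alpha, w=110) cum 260
⇒ x* = 3
y-coordinate, sorted with cumulative weight:
  y=1 (Alpha, w=110) cum 110
  y=3 (Beta, w=30) cum 140  ← median
  y=8 (Delta, w=90) cum 230
  y=9 (Gamma, w=30) cum 260
⇒ y* = 3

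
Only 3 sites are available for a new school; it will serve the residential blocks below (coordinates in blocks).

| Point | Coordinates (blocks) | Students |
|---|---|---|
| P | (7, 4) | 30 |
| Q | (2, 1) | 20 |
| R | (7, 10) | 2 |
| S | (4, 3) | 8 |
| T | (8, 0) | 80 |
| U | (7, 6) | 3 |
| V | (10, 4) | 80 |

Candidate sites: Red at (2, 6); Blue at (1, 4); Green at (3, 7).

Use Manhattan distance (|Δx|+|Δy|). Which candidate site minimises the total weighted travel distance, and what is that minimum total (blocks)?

Total weighted distance at each candidate:
  Red (2, 6): total = 2143
  Blue (1, 4): total = 1940
  Green (3, 7): total = 2179
Minimum is at Blue with total 1940 blocks.

Blue, total 1940 blocks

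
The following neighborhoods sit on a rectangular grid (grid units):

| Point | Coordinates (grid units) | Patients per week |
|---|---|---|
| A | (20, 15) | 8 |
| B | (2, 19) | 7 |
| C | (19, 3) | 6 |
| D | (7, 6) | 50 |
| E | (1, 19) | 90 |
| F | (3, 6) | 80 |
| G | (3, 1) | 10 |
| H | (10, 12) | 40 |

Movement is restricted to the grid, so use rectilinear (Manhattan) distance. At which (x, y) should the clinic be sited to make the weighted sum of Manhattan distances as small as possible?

Manhattan distance separates: Σwᵢ(|x−xᵢ|+|y−yᵢ|) = Σwᵢ|x−xᵢ| + Σwᵢ|y−yᵢ|, so x and y are optimised independently as 1-D weighted medians.
Total weight W = 291; half = 145.5.
x-coordinate, sorted with cumulative weight:
  x=1 (E, w=90) cum 90
  x=2 (B, w=7) cum 97
  x=3 (F, w=80) cum 177  ← median
  x=3 (G, w=10) cum 187
  x=7 (D, w=50) cum 237
  x=10 (H, w=40) cum 277
  x=19 (C, w=6) cum 283
  x=20 (A, w=8) cum 291
⇒ x* = 3
y-coordinate, sorted with cumulative weight:
  y=1 (G, w=10) cum 10
  y=3 (C, w=6) cum 16
  y=6 (D, w=50) cum 66
  y=6 (F, w=80) cum 146  ← median
  y=12 (H, w=40) cum 186
  y=15 (A, w=8) cum 194
  y=19 (B, w=7) cum 201
  y=19 (E, w=90) cum 291
⇒ y* = 6

(3, 6)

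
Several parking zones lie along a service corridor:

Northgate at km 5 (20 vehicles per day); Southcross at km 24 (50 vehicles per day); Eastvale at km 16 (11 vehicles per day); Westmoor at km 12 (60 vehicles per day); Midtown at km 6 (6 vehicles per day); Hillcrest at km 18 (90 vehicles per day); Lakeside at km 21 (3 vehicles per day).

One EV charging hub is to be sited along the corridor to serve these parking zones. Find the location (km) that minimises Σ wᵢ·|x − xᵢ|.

x = 18

For a sum of weighted absolute distances on a line, the optimum is the weighted median (not the mean). Total weight W = 240; half-weight = 120.
Sort by position and accumulate weight:
  km 5 (Northgate, w=20) → cum 20
  km 6 (Midtown, w=6) → cum 26
  km 12 (Westmoor, w=60) → cum 86
  km 16 (Eastvale, w=11) → cum 97
  km 18 (Hillcrest, w=90) → cum 187  ≥ 120 → median here
  km 21 (Lakeside, w=3) → cum 190
  km 24 (Southcross, w=50) → cum 240
Optimal location: km 18.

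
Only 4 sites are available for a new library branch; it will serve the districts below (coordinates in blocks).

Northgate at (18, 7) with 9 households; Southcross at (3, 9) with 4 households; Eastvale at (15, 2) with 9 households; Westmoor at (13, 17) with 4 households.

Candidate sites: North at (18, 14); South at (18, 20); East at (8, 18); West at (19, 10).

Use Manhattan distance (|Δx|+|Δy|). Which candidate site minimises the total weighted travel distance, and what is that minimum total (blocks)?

Total weighted distance at each candidate:
  North (18, 14): total = 310
  South (18, 20): total = 442
  East (8, 18): total = 476
  West (19, 10): total = 264
Minimum is at West with total 264 blocks.

West, total 264 blocks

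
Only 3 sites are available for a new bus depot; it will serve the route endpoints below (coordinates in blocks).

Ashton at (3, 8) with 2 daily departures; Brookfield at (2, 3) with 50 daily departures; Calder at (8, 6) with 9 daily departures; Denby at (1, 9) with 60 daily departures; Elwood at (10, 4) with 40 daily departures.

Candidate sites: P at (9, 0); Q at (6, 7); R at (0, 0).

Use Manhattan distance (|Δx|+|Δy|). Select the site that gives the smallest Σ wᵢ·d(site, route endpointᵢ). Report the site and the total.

Total weighted distance at each candidate:
  P (9, 0): total = 1811
  Q (6, 7): total = 1135
  R (0, 0): total = 1558
Minimum is at Q with total 1135 blocks.

Q, total 1135 blocks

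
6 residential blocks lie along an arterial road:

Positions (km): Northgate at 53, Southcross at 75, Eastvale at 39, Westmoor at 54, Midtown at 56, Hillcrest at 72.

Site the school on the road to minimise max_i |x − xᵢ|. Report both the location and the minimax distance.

The 1-center on a line is the midpoint of the two extreme points: leftmost at 39, rightmost at 75.
Optimal location = (39 + 75)/2 = 57; maximum distance = (75 − 39)/2 = 18.

location 57, max distance 18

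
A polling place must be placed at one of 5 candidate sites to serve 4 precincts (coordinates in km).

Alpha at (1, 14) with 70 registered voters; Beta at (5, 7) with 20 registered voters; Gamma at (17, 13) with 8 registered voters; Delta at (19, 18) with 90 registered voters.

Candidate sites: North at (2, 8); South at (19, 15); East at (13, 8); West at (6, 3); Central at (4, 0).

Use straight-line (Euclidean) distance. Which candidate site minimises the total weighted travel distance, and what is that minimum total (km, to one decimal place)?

South, total 1877.1 km

Total weighted distance at each candidate:
  North (2, 8): total = 2390.6
  South (19, 15): total = 1877.1
  East (13, 8): total = 2201.2
  West (6, 3): total = 2833.7
  Central (4, 0): total = 3399.5
Minimum is at South with total 1877.1 km.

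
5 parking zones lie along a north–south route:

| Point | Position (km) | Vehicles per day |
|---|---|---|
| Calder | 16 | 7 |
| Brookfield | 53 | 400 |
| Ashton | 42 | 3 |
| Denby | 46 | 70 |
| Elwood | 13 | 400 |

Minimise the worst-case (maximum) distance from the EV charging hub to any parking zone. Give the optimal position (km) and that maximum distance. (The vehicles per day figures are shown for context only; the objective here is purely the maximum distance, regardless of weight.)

The 1-center on a line is the midpoint of the two extreme points: leftmost at 13, rightmost at 53.
Optimal location = (13 + 53)/2 = 33; maximum distance = (53 − 13)/2 = 20.

location 33, max distance 20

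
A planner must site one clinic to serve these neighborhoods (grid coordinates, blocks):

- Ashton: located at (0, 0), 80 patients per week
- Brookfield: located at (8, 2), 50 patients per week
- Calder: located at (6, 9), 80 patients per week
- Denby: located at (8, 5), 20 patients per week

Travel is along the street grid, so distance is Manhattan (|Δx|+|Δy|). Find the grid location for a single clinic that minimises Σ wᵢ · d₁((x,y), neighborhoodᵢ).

Manhattan distance separates: Σwᵢ(|x−xᵢ|+|y−yᵢ|) = Σwᵢ|x−xᵢ| + Σwᵢ|y−yᵢ|, so x and y are optimised independently as 1-D weighted medians.
Total weight W = 230; half = 115.
x-coordinate, sorted with cumulative weight:
  x=0 (Ashton, w=80) cum 80
  x=6 (Calder, w=80) cum 160  ← median
  x=8 (Brookfield, w=50) cum 210
  x=8 (Denby, w=20) cum 230
⇒ x* = 6
y-coordinate, sorted with cumulative weight:
  y=0 (Ashton, w=80) cum 80
  y=2 (Brookfield, w=50) cum 130  ← median
  y=5 (Denby, w=20) cum 150
  y=9 (Calder, w=80) cum 230
⇒ y* = 2

(6, 2)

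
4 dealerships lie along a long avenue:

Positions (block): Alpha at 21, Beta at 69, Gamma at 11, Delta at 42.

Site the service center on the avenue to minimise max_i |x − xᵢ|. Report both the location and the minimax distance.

The 1-center on a line is the midpoint of the two extreme points: leftmost at 11, rightmost at 69.
Optimal location = (11 + 69)/2 = 40; maximum distance = (69 − 11)/2 = 29.

location 40, max distance 29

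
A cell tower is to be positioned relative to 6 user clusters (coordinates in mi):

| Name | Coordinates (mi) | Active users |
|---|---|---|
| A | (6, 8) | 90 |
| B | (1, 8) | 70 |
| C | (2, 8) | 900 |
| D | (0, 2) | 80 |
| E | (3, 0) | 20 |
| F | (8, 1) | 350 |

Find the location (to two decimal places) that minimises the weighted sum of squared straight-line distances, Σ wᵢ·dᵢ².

The minimiser of Σwᵢ‖p−pᵢ‖² is the weighted centroid p* = (Σwᵢpᵢ)/(Σwᵢ).
Σwᵢ = 1510.
Σwᵢxᵢ = 90·6 + 70·1 + 900·2 + 80·0 + 20·3 + 350·8 = 5270.
Σwᵢyᵢ = 90·8 + 70·8 + 900·8 + 80·2 + 20·0 + 350·1 = 8990.
x* = 5270/1510 = 3.49, y* = 8990/1510 = 5.95.

(3.49, 5.95)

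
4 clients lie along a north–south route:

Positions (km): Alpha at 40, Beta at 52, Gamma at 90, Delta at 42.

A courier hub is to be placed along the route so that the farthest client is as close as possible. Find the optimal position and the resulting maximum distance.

location 65, max distance 25

The 1-center on a line is the midpoint of the two extreme points: leftmost at 40, rightmost at 90.
Optimal location = (40 + 90)/2 = 65; maximum distance = (90 − 40)/2 = 25.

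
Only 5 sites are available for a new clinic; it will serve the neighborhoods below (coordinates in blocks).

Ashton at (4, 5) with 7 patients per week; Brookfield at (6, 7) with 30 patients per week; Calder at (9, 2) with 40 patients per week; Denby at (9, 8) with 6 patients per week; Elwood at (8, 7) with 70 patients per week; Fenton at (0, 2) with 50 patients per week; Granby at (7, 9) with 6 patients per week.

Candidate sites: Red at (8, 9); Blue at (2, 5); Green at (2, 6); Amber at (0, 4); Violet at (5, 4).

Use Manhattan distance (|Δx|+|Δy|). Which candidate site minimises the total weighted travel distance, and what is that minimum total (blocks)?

Total weighted distance at each candidate:
  Red (8, 9): total = 1404
  Blue (2, 5): total = 1518
  Green (2, 6): total = 1503
  Amber (0, 4): total = 1765
  Violet (5, 4): total = 1234
Minimum is at Violet with total 1234 blocks.

Violet, total 1234 blocks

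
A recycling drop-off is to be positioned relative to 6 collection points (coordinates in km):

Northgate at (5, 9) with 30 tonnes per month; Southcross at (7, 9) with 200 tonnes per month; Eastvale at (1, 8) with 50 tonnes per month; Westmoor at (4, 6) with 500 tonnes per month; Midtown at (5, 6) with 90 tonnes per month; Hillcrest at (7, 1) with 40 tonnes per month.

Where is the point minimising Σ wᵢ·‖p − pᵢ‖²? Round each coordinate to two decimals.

The minimiser of Σwᵢ‖p−pᵢ‖² is the weighted centroid p* = (Σwᵢpᵢ)/(Σwᵢ).
Σwᵢ = 910.
Σwᵢxᵢ = 30·5 + 200·7 + 50·1 + 500·4 + 90·5 + 40·7 = 4330.
Σwᵢyᵢ = 30·9 + 200·9 + 50·8 + 500·6 + 90·6 + 40·1 = 6050.
x* = 4330/910 = 4.76, y* = 6050/910 = 6.65.

(4.76, 6.65)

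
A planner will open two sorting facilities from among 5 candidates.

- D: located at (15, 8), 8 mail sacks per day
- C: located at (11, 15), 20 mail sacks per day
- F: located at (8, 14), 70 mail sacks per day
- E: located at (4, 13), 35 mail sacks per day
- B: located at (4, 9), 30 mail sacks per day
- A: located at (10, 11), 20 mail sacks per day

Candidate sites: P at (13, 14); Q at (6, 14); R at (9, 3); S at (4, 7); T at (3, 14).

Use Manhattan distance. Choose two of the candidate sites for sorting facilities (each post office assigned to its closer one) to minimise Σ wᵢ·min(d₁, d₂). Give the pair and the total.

{Q, S}, total 661

Evaluate every pair (each demand assigned to the nearer of the two):
  {Q, S}: total = 661
  {P, Q}: total = 699
  {Q, T}: total = 770
  {Q, R}: total = 803
  {P, T}: total = 844
  {P, S}: total = 864
  {S, T}: total = 956
  {R, T}: total = 1048
  {P, R}: total = 1274
  {R, S}: total = 1588
Best pair: {Q, S} with total 661.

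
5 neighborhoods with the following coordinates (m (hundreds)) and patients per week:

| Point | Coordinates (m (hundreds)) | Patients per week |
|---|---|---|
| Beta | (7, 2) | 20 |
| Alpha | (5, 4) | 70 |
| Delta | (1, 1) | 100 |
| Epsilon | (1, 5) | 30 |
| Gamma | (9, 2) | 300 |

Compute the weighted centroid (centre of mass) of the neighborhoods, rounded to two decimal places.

(6.38, 2.25)

The minimiser of Σwᵢ‖p−pᵢ‖² is the weighted centroid p* = (Σwᵢpᵢ)/(Σwᵢ).
Σwᵢ = 520.
Σwᵢxᵢ = 20·7 + 70·5 + 100·1 + 30·1 + 300·9 = 3320.
Σwᵢyᵢ = 20·2 + 70·4 + 100·1 + 30·5 + 300·2 = 1170.
x* = 3320/520 = 6.38, y* = 1170/520 = 2.25.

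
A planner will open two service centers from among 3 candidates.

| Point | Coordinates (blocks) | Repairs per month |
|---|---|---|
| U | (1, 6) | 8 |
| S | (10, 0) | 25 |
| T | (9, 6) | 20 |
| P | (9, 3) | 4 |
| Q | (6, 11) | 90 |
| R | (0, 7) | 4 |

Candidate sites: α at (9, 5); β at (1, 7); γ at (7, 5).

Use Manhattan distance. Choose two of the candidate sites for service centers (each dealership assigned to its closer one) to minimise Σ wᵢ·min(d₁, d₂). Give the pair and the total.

Evaluate every pair (each demand assigned to the nearer of the two):
  {α, γ}: total = 900
  {β, γ}: total = 918
  {α, β}: total = 1000
Best pair: {α, γ} with total 900.

{α, γ}, total 900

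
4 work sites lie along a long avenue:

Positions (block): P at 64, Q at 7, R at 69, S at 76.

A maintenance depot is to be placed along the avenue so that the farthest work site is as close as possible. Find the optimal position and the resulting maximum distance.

location 41.5, max distance 34.5

The 1-center on a line is the midpoint of the two extreme points: leftmost at 7, rightmost at 76.
Optimal location = (7 + 76)/2 = 41.5; maximum distance = (76 − 7)/2 = 34.5.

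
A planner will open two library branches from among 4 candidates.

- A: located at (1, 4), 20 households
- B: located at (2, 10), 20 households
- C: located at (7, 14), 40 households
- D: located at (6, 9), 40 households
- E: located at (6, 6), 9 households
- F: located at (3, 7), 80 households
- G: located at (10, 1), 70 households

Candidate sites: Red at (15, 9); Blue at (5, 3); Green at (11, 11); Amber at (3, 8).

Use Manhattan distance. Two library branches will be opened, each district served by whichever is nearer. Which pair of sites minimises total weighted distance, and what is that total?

{Blue, Amber}, total 1326

Evaluate every pair (each demand assigned to the nearer of the two):
  {Blue, Amber}: total = 1326
  {Green, Amber}: total = 1515
  {Red, Amber}: total = 1775
  {Blue, Green}: total = 1866
  {Red, Blue}: total = 2106
  {Red, Green}: total = 2920
Best pair: {Blue, Amber} with total 1326.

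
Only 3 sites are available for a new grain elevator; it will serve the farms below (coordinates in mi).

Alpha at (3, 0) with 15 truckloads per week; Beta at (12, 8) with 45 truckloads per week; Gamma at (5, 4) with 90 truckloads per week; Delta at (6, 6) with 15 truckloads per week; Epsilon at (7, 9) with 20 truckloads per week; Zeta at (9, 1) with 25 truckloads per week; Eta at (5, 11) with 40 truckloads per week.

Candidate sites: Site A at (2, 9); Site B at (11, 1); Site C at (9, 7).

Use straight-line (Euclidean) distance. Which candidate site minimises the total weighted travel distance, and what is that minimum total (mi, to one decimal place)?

Total weighted distance at each candidate:
  Site A (2, 9): total = 1697.8
  Site B (11, 1): total = 1844.3
  Site C (9, 7): total = 1210.9
Minimum is at Site C with total 1210.9 mi.

Site C, total 1210.9 mi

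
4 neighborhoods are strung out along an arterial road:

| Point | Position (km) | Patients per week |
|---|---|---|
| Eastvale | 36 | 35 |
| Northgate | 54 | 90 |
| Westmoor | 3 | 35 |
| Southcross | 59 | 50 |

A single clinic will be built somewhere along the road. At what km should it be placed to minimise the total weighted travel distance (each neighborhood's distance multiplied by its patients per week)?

For a sum of weighted absolute distances on a line, the optimum is the weighted median (not the mean). Total weight W = 210; half-weight = 105.
Sort by position and accumulate weight:
  km 3 (Westmoor, w=35) → cum 35
  km 36 (Eastvale, w=35) → cum 70
  km 54 (Northgate, w=90) → cum 160  ≥ 105 → median here
  km 59 (Southcross, w=50) → cum 210
Optimal location: km 54.

x = 54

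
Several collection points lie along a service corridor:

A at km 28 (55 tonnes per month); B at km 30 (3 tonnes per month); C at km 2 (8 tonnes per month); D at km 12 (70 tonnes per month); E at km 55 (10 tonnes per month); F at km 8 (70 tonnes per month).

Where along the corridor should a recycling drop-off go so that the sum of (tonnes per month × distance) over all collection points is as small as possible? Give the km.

For a sum of weighted absolute distances on a line, the optimum is the weighted median (not the mean). Total weight W = 216; half-weight = 108.
Sort by position and accumulate weight:
  km 2 (C, w=8) → cum 8
  km 8 (F, w=70) → cum 78
  km 12 (D, w=70) → cum 148  ≥ 108 → median here
  km 28 (A, w=55) → cum 203
  km 30 (B, w=3) → cum 206
  km 55 (E, w=10) → cum 216
Optimal location: km 12.

x = 12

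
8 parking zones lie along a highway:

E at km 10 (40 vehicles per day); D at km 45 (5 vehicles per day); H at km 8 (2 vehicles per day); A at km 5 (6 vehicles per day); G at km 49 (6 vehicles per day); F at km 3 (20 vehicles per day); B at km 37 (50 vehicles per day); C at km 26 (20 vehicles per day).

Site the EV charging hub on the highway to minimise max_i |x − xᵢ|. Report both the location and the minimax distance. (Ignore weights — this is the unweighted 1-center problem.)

The 1-center on a line is the midpoint of the two extreme points: leftmost at 3, rightmost at 49.
Optimal location = (3 + 49)/2 = 26; maximum distance = (49 − 3)/2 = 23.

location 26, max distance 23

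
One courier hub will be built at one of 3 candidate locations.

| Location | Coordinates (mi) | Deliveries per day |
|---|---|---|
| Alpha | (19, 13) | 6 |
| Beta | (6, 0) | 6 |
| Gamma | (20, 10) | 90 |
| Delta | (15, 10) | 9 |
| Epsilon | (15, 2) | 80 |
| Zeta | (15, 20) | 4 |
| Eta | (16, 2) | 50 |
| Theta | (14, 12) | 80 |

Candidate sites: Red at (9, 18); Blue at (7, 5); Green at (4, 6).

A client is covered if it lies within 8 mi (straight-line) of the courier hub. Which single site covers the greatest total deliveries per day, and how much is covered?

Coverage radius r = 8 mi; a point is covered iff (Δx)²+(Δy)² ≤ 8² = 64.
  Red (9, 18): covers {Zeta, Theta} → 84
  Blue (7, 5): covers {Beta} → 6
  Green (4, 6): covers {Beta} → 6
Maximum coverage at Red: 84 deliveries per day.

Red, covering 84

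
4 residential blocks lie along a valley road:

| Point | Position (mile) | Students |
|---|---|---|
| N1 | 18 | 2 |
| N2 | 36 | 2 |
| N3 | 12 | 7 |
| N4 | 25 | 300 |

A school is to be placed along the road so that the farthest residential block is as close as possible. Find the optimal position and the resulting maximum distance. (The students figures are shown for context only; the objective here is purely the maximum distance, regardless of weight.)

location 24, max distance 12

The 1-center on a line is the midpoint of the two extreme points: leftmost at 12, rightmost at 36.
Optimal location = (12 + 36)/2 = 24; maximum distance = (36 − 12)/2 = 12.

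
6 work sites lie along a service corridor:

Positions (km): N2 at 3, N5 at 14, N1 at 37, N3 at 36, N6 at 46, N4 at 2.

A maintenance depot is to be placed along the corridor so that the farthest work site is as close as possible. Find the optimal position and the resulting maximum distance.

location 24, max distance 22

The 1-center on a line is the midpoint of the two extreme points: leftmost at 2, rightmost at 46.
Optimal location = (2 + 46)/2 = 24; maximum distance = (46 − 2)/2 = 22.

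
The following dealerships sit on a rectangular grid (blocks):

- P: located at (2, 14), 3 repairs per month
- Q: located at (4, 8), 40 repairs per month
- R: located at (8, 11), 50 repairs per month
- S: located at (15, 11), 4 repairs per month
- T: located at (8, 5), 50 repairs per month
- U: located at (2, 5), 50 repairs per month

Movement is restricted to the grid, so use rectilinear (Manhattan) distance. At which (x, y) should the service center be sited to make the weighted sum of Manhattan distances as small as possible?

Manhattan distance separates: Σwᵢ(|x−xᵢ|+|y−yᵢ|) = Σwᵢ|x−xᵢ| + Σwᵢ|y−yᵢ|, so x and y are optimised independently as 1-D weighted medians.
Total weight W = 197; half = 98.5.
x-coordinate, sorted with cumulative weight:
  x=2 (P, w=3) cum 3
  x=2 (U, w=50) cum 53
  x=4 (Q, w=40) cum 93
  x=8 (R, w=50) cum 143  ← median
  x=8 (T, w=50) cum 193
  x=15 (S, w=4) cum 197
⇒ x* = 8
y-coordinate, sorted with cumulative weight:
  y=5 (T, w=50) cum 50
  y=5 (U, w=50) cum 100  ← median
  y=8 (Q, w=40) cum 140
  y=11 (R, w=50) cum 190
  y=11 (S, w=4) cum 194
  y=14 (P, w=3) cum 197
⇒ y* = 5

(8, 5)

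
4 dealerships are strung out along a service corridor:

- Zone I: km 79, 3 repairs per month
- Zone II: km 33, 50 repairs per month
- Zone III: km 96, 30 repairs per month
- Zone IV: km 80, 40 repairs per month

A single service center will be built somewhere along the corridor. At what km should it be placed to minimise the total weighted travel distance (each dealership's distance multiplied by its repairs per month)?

For a sum of weighted absolute distances on a line, the optimum is the weighted median (not the mean). Total weight W = 123; half-weight = 61.5.
Sort by position and accumulate weight:
  km 33 (Zone II, w=50) → cum 50
  km 79 (Zone I, w=3) → cum 53
  km 80 (Zone IV, w=40) → cum 93  ≥ 61.5 → median here
  km 96 (Zone III, w=30) → cum 123
Optimal location: km 80.

x = 80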